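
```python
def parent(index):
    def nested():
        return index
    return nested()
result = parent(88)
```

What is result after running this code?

Step 1: parent(88) binds parameter index = 88.
Step 2: nested() looks up index in enclosing scope and finds the parameter index = 88.
Step 3: result = 88

The answer is 88.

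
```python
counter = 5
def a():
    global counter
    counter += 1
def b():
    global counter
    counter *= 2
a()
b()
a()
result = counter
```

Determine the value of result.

Step 1: counter = 5.
Step 2: a(): counter = 5 + 1 = 6.
Step 3: b(): counter = 6 * 2 = 12.
Step 4: a(): counter = 12 + 1 = 13

The answer is 13.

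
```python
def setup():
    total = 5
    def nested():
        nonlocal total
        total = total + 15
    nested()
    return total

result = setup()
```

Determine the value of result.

Step 1: setup() sets total = 5.
Step 2: nested() uses nonlocal to modify total in setup's scope: total = 5 + 15 = 20.
Step 3: setup() returns the modified total = 20

The answer is 20.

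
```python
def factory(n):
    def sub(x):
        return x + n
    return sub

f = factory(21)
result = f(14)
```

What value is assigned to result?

Step 1: factory(21) creates a closure that captures n = 21.
Step 2: f(14) calls the closure with x = 14, returning 14 + 21 = 35.
Step 3: result = 35

The answer is 35.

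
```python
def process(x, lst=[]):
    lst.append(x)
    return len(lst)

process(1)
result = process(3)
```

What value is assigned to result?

Step 1: Mutable default list persists between calls.
Step 2: First call: lst = [1], len = 1. Second call: lst = [1, 3], len = 2.
Step 3: result = 2

The answer is 2.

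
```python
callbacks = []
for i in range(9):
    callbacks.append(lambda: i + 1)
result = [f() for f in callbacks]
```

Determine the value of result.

Step 1: All lambdas capture i by reference. After the loop, i = 8.
Step 2: Each call returns 8 + 1 = 9.
Step 3: result = [9, 9, 9, 9, 9, 9, 9, 9, 9]

The answer is [9, 9, 9, 9, 9, 9, 9, 9, 9].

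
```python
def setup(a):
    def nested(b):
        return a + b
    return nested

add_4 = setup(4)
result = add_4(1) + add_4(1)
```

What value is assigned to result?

Step 1: add_4 captures a = 4.
Step 2: add_4(1) = 4 + 1 = 5, called twice.
Step 3: result = 5 + 5 = 10

The answer is 10.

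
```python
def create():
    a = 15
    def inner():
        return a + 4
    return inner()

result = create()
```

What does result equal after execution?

Step 1: create() defines a = 15.
Step 2: inner() reads a = 15 from enclosing scope, returns 15 + 4 = 19.
Step 3: result = 19

The answer is 19.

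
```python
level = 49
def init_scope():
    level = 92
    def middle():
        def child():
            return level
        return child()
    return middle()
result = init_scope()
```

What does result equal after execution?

Step 1: init_scope() defines level = 92. middle() and child() have no local level.
Step 2: child() checks local (none), enclosing middle() (none), enclosing init_scope() and finds level = 92.
Step 3: result = 92

The answer is 92.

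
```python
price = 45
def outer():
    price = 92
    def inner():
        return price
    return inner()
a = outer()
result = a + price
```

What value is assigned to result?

Step 1: outer() has local price = 92. inner() reads from enclosing.
Step 2: outer() returns 92. Global price = 45 unchanged.
Step 3: result = 92 + 45 = 137

The answer is 137.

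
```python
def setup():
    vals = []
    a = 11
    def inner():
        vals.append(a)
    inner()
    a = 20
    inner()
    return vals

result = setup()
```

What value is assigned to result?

Step 1: a = 11. inner() appends current a to vals.
Step 2: First inner(): appends 11. Then a = 20.
Step 3: Second inner(): appends 20 (closure sees updated a). result = [11, 20]

The answer is [11, 20].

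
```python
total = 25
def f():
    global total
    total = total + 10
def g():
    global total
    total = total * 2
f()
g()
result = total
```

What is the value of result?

Step 1: total = 25.
Step 2: f() adds 10: total = 25 + 10 = 35.
Step 3: g() doubles: total = 35 * 2 = 70.
Step 4: result = 70

The answer is 70.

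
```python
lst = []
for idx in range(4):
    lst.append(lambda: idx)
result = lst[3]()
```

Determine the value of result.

Step 1: The loop creates 4 lambdas, all referencing the same variable idx.
Step 2: After the loop, idx = 3 (final value).
Step 3: lst[3]() looks up idx at call time and finds 3. This is the late binding gotcha. result = 3

The answer is 3.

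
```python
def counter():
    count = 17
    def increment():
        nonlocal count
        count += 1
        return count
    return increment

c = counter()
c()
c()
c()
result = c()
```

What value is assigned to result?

Step 1: counter() creates closure with count = 17.
Step 2: Each c() call increments count via nonlocal. After 4 calls: 17 + 4 = 21.
Step 3: result = 21

The answer is 21.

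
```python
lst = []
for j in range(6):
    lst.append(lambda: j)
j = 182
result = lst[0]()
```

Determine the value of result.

Step 1: Lambdas capture the variable j by reference, not by value.
Step 2: After the loop, j is reassigned to 182.
Step 3: lst[0]() looks up the current j = 182. result = 182

The answer is 182.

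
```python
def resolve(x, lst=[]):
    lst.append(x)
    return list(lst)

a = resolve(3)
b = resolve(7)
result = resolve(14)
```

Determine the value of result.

Step 1: Default list is shared. list() creates copies for return values.
Step 2: Internal list grows: [3] -> [3, 7] -> [3, 7, 14].
Step 3: result = [3, 7, 14]

The answer is [3, 7, 14].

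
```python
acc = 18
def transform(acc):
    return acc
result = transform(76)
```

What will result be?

Step 1: Global acc = 18.
Step 2: transform(76) takes parameter acc = 76, which shadows the global.
Step 3: result = 76

The answer is 76.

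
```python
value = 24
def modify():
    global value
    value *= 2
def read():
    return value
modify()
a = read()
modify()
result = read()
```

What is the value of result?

Step 1: value = 24.
Step 2: First modify(): value = 24 * 2 = 48.
Step 3: Second modify(): value = 48 * 2 = 96.
Step 4: read() returns 96

The answer is 96.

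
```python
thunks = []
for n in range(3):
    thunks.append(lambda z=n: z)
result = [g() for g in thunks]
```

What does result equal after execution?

Step 1: Default arg z=n captures n at each iteration.
Step 2: Each lambda has its own default: 0, 1, ..., 2.
Step 3: result = [0, 1, 2]

The answer is [0, 1, 2].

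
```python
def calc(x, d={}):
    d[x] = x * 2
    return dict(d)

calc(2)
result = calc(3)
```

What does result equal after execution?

Step 1: Mutable default dict is shared across calls.
Step 2: First call adds 2: 4. Second call adds 3: 6.
Step 3: result = {2: 4, 3: 6}

The answer is {2: 4, 3: 6}.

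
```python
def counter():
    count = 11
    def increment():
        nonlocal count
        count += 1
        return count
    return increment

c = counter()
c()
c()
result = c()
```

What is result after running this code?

Step 1: counter() creates closure with count = 11.
Step 2: Each c() call increments count via nonlocal. After 3 calls: 11 + 3 = 14.
Step 3: result = 14

The answer is 14.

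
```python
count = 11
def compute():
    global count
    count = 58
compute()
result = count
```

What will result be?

Step 1: count = 11 globally.
Step 2: compute() declares global count and sets it to 58.
Step 3: After compute(), global count = 58. result = 58

The answer is 58.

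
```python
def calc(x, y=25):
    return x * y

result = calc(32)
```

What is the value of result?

Step 1: calc(32) uses default y = 25.
Step 2: Returns 32 * 25 = 800.
Step 3: result = 800

The answer is 800.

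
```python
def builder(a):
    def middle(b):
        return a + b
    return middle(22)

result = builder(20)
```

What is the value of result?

Step 1: builder(20) passes a = 20.
Step 2: middle(22) has b = 22, reads a = 20 from enclosing.
Step 3: result = 20 + 22 = 42

The answer is 42.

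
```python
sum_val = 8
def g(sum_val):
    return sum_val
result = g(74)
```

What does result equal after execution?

Step 1: Global sum_val = 8.
Step 2: g(74) takes parameter sum_val = 74, which shadows the global.
Step 3: result = 74

The answer is 74.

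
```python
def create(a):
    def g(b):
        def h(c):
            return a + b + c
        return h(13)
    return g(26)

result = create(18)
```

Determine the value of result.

Step 1: a = 18, b = 26, c = 13 across three nested scopes.
Step 2: h() accesses all three via LEGB rule.
Step 3: result = 18 + 26 + 13 = 57

The answer is 57.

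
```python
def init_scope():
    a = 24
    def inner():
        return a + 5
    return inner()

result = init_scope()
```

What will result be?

Step 1: init_scope() defines a = 24.
Step 2: inner() reads a = 24 from enclosing scope, returns 24 + 5 = 29.
Step 3: result = 29

The answer is 29.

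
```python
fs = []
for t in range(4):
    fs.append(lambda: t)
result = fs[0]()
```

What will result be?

Step 1: The loop creates 4 lambdas, all referencing the same variable t.
Step 2: After the loop, t = 3 (final value).
Step 3: fs[0]() looks up t at call time and finds 3. This is the late binding gotcha. result = 3

The answer is 3.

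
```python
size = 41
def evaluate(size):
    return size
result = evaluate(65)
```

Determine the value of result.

Step 1: Global size = 41.
Step 2: evaluate(65) takes parameter size = 65, which shadows the global.
Step 3: result = 65

The answer is 65.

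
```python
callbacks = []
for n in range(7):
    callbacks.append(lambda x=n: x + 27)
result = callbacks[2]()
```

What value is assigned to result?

Step 1: Default argument x=n captures n's value at definition time.
Step 2: callbacks[2] was defined when n = 2, so x defaults to 2.
Step 3: result = 2 + 27 = 29 (default arg fixes the late binding issue)

The answer is 29.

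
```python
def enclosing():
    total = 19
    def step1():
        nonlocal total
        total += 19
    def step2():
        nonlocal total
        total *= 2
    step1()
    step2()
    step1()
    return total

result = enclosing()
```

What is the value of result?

Step 1: total = 19.
Step 2: step1(): total = 19 + 19 = 38.
Step 3: step2(): total = 38 * 2 = 76.
Step 4: step1(): total = 76 + 19 = 95. result = 95

The answer is 95.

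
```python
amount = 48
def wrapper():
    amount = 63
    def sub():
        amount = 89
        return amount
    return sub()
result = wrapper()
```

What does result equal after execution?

Step 1: Three scopes define amount: global (48), wrapper (63), sub (89).
Step 2: sub() has its own local amount = 89, which shadows both enclosing and global.
Step 3: result = 89 (local wins in LEGB)

The answer is 89.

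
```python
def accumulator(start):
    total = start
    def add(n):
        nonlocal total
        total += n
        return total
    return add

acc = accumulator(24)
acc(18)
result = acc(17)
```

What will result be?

Step 1: accumulator(24) creates closure with total = 24.
Step 2: First acc(18): total = 24 + 18 = 42.
Step 3: Second acc(17): total = 42 + 17 = 59. result = 59

The answer is 59.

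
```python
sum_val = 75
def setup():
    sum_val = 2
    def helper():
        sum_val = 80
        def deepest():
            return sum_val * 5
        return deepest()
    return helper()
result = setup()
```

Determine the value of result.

Step 1: deepest() looks up sum_val through LEGB: not local, finds sum_val = 80 in enclosing helper().
Step 2: Returns 80 * 5 = 400.
Step 3: result = 400

The answer is 400.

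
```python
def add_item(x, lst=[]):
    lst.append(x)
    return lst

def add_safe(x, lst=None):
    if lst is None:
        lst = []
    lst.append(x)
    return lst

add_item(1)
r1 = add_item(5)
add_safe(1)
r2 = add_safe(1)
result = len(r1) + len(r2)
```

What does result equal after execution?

Step 1: add_item shares mutable default: after 2 calls, lst = [1, 5], len = 2.
Step 2: add_safe creates fresh list each time: r2 = [1], len = 1.
Step 3: result = 2 + 1 = 3

The answer is 3.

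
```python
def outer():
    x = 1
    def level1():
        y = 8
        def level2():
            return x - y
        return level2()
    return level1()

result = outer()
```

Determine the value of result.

Step 1: x = 1 in outer. y = 8 in level1.
Step 2: level2() reads x = 1 and y = 8 from enclosing scopes.
Step 3: result = 1 - 8 = -7

The answer is -7.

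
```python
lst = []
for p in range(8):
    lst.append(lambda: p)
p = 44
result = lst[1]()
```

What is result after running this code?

Step 1: Lambdas capture the variable p by reference, not by value.
Step 2: After the loop, p is reassigned to 44.
Step 3: lst[1]() looks up the current p = 44. result = 44

The answer is 44.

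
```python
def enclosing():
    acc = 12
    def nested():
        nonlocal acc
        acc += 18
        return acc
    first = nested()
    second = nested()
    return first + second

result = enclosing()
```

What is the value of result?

Step 1: acc starts at 12.
Step 2: First call: acc = 12 + 18 = 30, returns 30.
Step 3: Second call: acc = 30 + 18 = 48, returns 48.
Step 4: result = 30 + 48 = 78

The answer is 78.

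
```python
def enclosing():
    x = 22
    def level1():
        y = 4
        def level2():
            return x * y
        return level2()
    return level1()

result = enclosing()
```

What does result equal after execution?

Step 1: x = 22 in enclosing. y = 4 in level1.
Step 2: level2() reads x = 22 and y = 4 from enclosing scopes.
Step 3: result = 22 * 4 = 88

The answer is 88.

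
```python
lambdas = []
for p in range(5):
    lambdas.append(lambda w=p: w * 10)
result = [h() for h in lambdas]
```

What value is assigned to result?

Step 1: Default arg w=p captures p at each iteration.
Step 2: lambdas[k] has w defaulting to k, returns k * 10.
Step 3: result = [0, 10, 20, 30, 40]

The answer is [0, 10, 20, 30, 40].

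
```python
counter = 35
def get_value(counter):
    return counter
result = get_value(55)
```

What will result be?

Step 1: Global counter = 35.
Step 2: get_value(55) takes parameter counter = 55, which shadows the global.
Step 3: result = 55

The answer is 55.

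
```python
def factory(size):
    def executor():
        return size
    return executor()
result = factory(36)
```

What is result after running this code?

Step 1: factory(36) binds parameter size = 36.
Step 2: executor() looks up size in enclosing scope and finds the parameter size = 36.
Step 3: result = 36

The answer is 36.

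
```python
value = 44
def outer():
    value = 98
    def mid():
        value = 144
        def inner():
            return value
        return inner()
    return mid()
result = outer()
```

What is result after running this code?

Step 1: Three levels of shadowing: global 44, outer 98, mid 144.
Step 2: inner() finds value = 144 in enclosing mid() scope.
Step 3: result = 144

The answer is 144.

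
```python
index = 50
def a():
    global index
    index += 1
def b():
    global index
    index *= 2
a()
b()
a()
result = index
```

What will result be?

Step 1: index = 50.
Step 2: a(): index = 50 + 1 = 51.
Step 3: b(): index = 51 * 2 = 102.
Step 4: a(): index = 102 + 1 = 103

The answer is 103.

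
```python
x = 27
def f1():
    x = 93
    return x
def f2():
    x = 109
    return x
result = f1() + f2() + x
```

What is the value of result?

Step 1: Each function shadows global x with its own local.
Step 2: f1() returns 93, f2() returns 109.
Step 3: Global x = 27 is unchanged. result = 93 + 109 + 27 = 229

The answer is 229.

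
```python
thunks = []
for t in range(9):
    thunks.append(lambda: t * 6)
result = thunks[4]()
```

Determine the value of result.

Step 1: All lambdas reference the same variable t (late binding).
Step 2: After the loop, t = 8. Every lambda returns t * 6.
Step 3: thunks[4]() = 8 * 6 = 48

The answer is 48.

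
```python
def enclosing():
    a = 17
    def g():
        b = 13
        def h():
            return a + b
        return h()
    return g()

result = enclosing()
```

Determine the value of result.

Step 1: enclosing() defines a = 17. g() defines b = 13.
Step 2: h() accesses both from enclosing scopes: a = 17, b = 13.
Step 3: result = 17 + 13 = 30

The answer is 30.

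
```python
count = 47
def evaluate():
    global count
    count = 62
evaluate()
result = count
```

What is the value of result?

Step 1: count = 47 globally.
Step 2: evaluate() declares global count and sets it to 62.
Step 3: After evaluate(), global count = 62. result = 62

The answer is 62.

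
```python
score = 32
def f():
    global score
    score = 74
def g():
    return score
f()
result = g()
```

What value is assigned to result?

Step 1: score = 32.
Step 2: f() sets global score = 74.
Step 3: g() reads global score = 74. result = 74

The answer is 74.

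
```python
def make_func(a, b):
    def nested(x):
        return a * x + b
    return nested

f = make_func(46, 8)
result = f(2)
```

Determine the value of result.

Step 1: make_func(46, 8) captures a = 46, b = 8.
Step 2: f(2) computes 46 * 2 + 8 = 100.
Step 3: result = 100

The answer is 100.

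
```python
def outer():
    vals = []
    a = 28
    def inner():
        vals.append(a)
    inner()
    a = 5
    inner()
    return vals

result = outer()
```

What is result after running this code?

Step 1: a = 28. inner() appends current a to vals.
Step 2: First inner(): appends 28. Then a = 5.
Step 3: Second inner(): appends 5 (closure sees updated a). result = [28, 5]

The answer is [28, 5].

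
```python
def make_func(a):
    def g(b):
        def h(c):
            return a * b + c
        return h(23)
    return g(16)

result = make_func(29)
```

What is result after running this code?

Step 1: a = 29, b = 16, c = 23.
Step 2: h() computes a * b + c = 29 * 16 + 23 = 487.
Step 3: result = 487

The answer is 487.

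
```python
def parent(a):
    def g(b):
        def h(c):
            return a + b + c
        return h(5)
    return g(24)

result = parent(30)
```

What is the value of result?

Step 1: a = 30, b = 24, c = 5 across three nested scopes.
Step 2: h() accesses all three via LEGB rule.
Step 3: result = 30 + 24 + 5 = 59

The answer is 59.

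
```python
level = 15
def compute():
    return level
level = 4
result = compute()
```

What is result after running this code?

Step 1: level is first set to 15, then reassigned to 4.
Step 2: compute() is called after the reassignment, so it looks up the current global level = 4.
Step 3: result = 4

The answer is 4.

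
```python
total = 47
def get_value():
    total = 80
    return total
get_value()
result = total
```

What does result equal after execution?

Step 1: Global total = 47.
Step 2: get_value() creates local total = 80 (shadow, not modification).
Step 3: After get_value() returns, global total is unchanged. result = 47

The answer is 47.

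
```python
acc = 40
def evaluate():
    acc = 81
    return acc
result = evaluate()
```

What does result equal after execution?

Step 1: Global acc = 40.
Step 2: evaluate() creates local acc = 81, shadowing the global.
Step 3: Returns local acc = 81. result = 81

The answer is 81.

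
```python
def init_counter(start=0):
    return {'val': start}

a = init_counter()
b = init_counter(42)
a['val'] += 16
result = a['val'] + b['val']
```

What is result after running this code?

Step 1: init_counter() returns a new dict each call (immutable default 0).
Step 2: a = {'val': 0}, b = {'val': 42}.
Step 3: a['val'] += 16 = 16. result = 16 + 42 = 58

The answer is 58.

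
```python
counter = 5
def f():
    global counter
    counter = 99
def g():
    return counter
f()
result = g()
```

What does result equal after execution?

Step 1: counter = 5.
Step 2: f() sets global counter = 99.
Step 3: g() reads global counter = 99. result = 99

The answer is 99.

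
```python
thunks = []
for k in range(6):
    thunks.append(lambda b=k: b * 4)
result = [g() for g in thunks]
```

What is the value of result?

Step 1: Default arg b=k captures k at each iteration.
Step 2: thunks[k] has b defaulting to k, returns k * 4.
Step 3: result = [0, 4, 8, 12, 16, 20]

The answer is [0, 4, 8, 12, 16, 20].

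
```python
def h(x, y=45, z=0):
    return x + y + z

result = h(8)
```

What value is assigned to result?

Step 1: h(8) uses defaults y = 45, z = 0.
Step 2: Returns 8 + 45 + 0 = 53.
Step 3: result = 53

The answer is 53.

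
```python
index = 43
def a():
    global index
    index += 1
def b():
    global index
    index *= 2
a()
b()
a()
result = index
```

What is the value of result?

Step 1: index = 43.
Step 2: a(): index = 43 + 1 = 44.
Step 3: b(): index = 44 * 2 = 88.
Step 4: a(): index = 88 + 1 = 89

The answer is 89.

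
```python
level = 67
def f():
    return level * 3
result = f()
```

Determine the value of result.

Step 1: level = 67 is defined globally.
Step 2: f() looks up level from global scope = 67, then computes 67 * 3 = 201.
Step 3: result = 201

The answer is 201.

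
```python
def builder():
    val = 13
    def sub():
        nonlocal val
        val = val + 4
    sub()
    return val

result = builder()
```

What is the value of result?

Step 1: builder() sets val = 13.
Step 2: sub() uses nonlocal to modify val in builder's scope: val = 13 + 4 = 17.
Step 3: builder() returns the modified val = 17

The answer is 17.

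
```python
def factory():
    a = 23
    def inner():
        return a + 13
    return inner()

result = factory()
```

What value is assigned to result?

Step 1: factory() defines a = 23.
Step 2: inner() reads a = 23 from enclosing scope, returns 23 + 13 = 36.
Step 3: result = 36

The answer is 36.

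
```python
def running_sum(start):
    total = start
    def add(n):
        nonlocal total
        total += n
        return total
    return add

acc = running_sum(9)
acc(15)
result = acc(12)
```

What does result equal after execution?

Step 1: running_sum(9) creates closure with total = 9.
Step 2: First acc(15): total = 9 + 15 = 24.
Step 3: Second acc(12): total = 24 + 12 = 36. result = 36

The answer is 36.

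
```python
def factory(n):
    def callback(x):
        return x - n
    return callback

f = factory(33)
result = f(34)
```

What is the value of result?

Step 1: factory(33) creates a closure capturing n = 33.
Step 2: f(34) computes 34 - 33 = 1.
Step 3: result = 1

The answer is 1.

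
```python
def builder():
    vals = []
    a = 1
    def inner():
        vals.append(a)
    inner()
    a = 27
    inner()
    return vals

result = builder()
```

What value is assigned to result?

Step 1: a = 1. inner() appends current a to vals.
Step 2: First inner(): appends 1. Then a = 27.
Step 3: Second inner(): appends 27 (closure sees updated a). result = [1, 27]

The answer is [1, 27].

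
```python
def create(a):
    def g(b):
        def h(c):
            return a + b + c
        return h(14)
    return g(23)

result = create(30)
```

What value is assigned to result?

Step 1: a = 30, b = 23, c = 14 across three nested scopes.
Step 2: h() accesses all three via LEGB rule.
Step 3: result = 30 + 23 + 14 = 67

The answer is 67.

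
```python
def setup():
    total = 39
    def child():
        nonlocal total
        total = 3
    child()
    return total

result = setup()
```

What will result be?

Step 1: setup() sets total = 39.
Step 2: child() uses nonlocal to reassign total = 3.
Step 3: result = 3

The answer is 3.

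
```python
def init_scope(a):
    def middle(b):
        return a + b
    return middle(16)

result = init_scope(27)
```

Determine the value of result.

Step 1: init_scope(27) passes a = 27.
Step 2: middle(16) has b = 16, reads a = 27 from enclosing.
Step 3: result = 27 + 16 = 43

The answer is 43.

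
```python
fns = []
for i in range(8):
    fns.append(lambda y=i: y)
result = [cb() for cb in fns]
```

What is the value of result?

Step 1: Default arg y=i captures i at each iteration.
Step 2: Each lambda has its own default: 0, 1, ..., 7.
Step 3: result = [0, 1, 2, 3, 4, 5, 6, 7]

The answer is [0, 1, 2, 3, 4, 5, 6, 7].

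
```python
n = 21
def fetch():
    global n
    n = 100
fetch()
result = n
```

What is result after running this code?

Step 1: n = 21 globally.
Step 2: fetch() declares global n and sets it to 100.
Step 3: After fetch(), global n = 100. result = 100

The answer is 100.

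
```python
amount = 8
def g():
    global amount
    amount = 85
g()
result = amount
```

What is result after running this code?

Step 1: amount = 8 globally.
Step 2: g() declares global amount and sets it to 85.
Step 3: After g(), global amount = 85. result = 85

The answer is 85.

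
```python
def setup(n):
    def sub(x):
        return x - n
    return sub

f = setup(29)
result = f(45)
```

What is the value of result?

Step 1: setup(29) creates a closure capturing n = 29.
Step 2: f(45) computes 45 - 29 = 16.
Step 3: result = 16

The answer is 16.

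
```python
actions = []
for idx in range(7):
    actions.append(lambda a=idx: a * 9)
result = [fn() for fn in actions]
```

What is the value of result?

Step 1: Default arg a=idx captures idx at each iteration.
Step 2: actions[k] has a defaulting to k, returns k * 9.
Step 3: result = [0, 9, 18, 27, 36, 45, 54]

The answer is [0, 9, 18, 27, 36, 45, 54].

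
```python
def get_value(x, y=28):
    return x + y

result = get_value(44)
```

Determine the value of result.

Step 1: get_value(44) uses default y = 28.
Step 2: Returns 44 + 28 = 72.
Step 3: result = 72

The answer is 72.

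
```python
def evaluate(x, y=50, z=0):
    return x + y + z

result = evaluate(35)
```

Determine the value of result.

Step 1: evaluate(35) uses defaults y = 50, z = 0.
Step 2: Returns 35 + 50 + 0 = 85.
Step 3: result = 85

The answer is 85.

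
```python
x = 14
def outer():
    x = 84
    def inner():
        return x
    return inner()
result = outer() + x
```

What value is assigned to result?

Step 1: Global x = 14. outer() shadows with x = 84.
Step 2: inner() returns enclosing x = 84. outer() = 84.
Step 3: result = 84 + global x (14) = 98

The answer is 98.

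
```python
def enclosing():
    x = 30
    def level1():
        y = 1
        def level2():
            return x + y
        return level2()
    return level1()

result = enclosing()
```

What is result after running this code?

Step 1: x = 30 in enclosing. y = 1 in level1.
Step 2: level2() reads x = 30 and y = 1 from enclosing scopes.
Step 3: result = 30 + 1 = 31

The answer is 31.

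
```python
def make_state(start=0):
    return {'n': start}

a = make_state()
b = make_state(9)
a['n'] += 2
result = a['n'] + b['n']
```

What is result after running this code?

Step 1: make_state() returns a new dict each call (immutable default 0).
Step 2: a = {'n': 0}, b = {'n': 9}.
Step 3: a['n'] += 2 = 2. result = 2 + 9 = 11

The answer is 11.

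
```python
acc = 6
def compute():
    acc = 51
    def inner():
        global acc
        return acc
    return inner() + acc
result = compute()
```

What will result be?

Step 1: Global acc = 6. compute() shadows with local acc = 51.
Step 2: inner() uses global keyword, so inner() returns global acc = 6.
Step 3: compute() returns 6 + 51 = 57

The answer is 57.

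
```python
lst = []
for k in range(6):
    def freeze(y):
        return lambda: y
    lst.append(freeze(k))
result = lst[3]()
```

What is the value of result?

Step 1: freeze(k) creates a new scope capturing y = k at call time.
Step 2: lst[3] = freeze(3), so its lambda captures y = 3.
Step 3: result = 3 (closure factory fixes late binding)

The answer is 3.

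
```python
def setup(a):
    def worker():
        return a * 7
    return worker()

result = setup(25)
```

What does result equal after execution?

Step 1: setup(25) binds parameter a = 25.
Step 2: worker() accesses a = 25 from enclosing scope.
Step 3: result = 25 * 7 = 175

The answer is 175.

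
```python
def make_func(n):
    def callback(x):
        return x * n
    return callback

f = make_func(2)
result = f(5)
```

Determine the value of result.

Step 1: make_func(2) creates a closure capturing n = 2.
Step 2: f(5) computes 5 * 2 = 10.
Step 3: result = 10

The answer is 10.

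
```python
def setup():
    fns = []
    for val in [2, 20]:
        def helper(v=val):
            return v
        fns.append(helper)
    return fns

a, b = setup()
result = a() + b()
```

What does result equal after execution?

Step 1: Default argument v=val captures val at each iteration.
Step 2: a() returns 2 (captured at first iteration), b() returns 20 (captured at second).
Step 3: result = 2 + 20 = 22

The answer is 22.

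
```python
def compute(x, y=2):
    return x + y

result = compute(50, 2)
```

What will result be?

Step 1: compute(50, 2) overrides default y with 2.
Step 2: Returns 50 + 2 = 52.
Step 3: result = 52

The answer is 52.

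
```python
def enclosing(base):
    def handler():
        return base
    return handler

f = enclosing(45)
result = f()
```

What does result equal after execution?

Step 1: enclosing(45) creates closure capturing base = 45.
Step 2: f() returns the captured base = 45.
Step 3: result = 45

The answer is 45.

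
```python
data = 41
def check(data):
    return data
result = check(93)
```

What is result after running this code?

Step 1: Global data = 41.
Step 2: check(93) takes parameter data = 93, which shadows the global.
Step 3: result = 93

The answer is 93.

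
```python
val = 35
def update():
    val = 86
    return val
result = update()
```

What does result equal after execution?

Step 1: Global val = 35.
Step 2: update() creates local val = 86, shadowing the global.
Step 3: Returns local val = 86. result = 86

The answer is 86.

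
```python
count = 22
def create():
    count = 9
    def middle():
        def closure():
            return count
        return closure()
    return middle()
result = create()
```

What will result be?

Step 1: create() defines count = 9. middle() and closure() have no local count.
Step 2: closure() checks local (none), enclosing middle() (none), enclosing create() and finds count = 9.
Step 3: result = 9

The answer is 9.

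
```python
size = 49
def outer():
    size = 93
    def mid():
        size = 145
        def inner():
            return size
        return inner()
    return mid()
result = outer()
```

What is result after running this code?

Step 1: Three levels of shadowing: global 49, outer 93, mid 145.
Step 2: inner() finds size = 145 in enclosing mid() scope.
Step 3: result = 145

The answer is 145.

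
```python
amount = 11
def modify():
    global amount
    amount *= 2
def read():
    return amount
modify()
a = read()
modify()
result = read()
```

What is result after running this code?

Step 1: amount = 11.
Step 2: First modify(): amount = 11 * 2 = 22.
Step 3: Second modify(): amount = 22 * 2 = 44.
Step 4: read() returns 44

The answer is 44.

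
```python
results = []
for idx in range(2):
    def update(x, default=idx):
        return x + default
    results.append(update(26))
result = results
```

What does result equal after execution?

Step 1: Default argument default=idx is evaluated at function definition time.
Step 2: Each iteration creates update with default = current idx value.
Step 3: update(26) returns 26 + default. results = [26, 27]

The answer is [26, 27].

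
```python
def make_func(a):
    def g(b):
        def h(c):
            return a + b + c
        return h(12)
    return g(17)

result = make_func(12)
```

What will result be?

Step 1: a = 12, b = 17, c = 12 across three nested scopes.
Step 2: h() accesses all three via LEGB rule.
Step 3: result = 12 + 17 + 12 = 41

The answer is 41.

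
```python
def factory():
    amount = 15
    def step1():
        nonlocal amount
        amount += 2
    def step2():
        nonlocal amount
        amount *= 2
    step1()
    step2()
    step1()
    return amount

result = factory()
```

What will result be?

Step 1: amount = 15.
Step 2: step1(): amount = 15 + 2 = 17.
Step 3: step2(): amount = 17 * 2 = 34.
Step 4: step1(): amount = 34 + 2 = 36. result = 36

The answer is 36.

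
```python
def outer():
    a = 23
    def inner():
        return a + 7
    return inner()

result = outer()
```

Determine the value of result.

Step 1: outer() defines a = 23.
Step 2: inner() reads a = 23 from enclosing scope, returns 23 + 7 = 30.
Step 3: result = 30

The answer is 30.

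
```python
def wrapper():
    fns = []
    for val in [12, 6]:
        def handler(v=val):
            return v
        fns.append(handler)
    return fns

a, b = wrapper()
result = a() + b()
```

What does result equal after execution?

Step 1: Default argument v=val captures val at each iteration.
Step 2: a() returns 12 (captured at first iteration), b() returns 6 (captured at second).
Step 3: result = 12 + 6 = 18

The answer is 18.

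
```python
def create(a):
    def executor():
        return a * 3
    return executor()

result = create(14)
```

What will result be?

Step 1: create(14) binds parameter a = 14.
Step 2: executor() accesses a = 14 from enclosing scope.
Step 3: result = 14 * 3 = 42

The answer is 42.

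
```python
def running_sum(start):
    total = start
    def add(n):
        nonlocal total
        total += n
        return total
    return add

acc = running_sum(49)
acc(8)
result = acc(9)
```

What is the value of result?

Step 1: running_sum(49) creates closure with total = 49.
Step 2: First acc(8): total = 49 + 8 = 57.
Step 3: Second acc(9): total = 57 + 9 = 66. result = 66

The answer is 66.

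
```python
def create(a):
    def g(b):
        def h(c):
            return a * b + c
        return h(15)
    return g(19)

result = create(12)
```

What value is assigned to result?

Step 1: a = 12, b = 19, c = 15.
Step 2: h() computes a * b + c = 12 * 19 + 15 = 243.
Step 3: result = 243

The answer is 243.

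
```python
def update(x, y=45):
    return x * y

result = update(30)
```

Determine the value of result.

Step 1: update(30) uses default y = 45.
Step 2: Returns 30 * 45 = 1350.
Step 3: result = 1350

The answer is 1350.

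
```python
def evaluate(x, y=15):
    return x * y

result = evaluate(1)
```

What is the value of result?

Step 1: evaluate(1) uses default y = 15.
Step 2: Returns 1 * 15 = 15.
Step 3: result = 15

The answer is 15.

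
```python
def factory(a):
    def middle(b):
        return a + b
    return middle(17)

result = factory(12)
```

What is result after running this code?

Step 1: factory(12) passes a = 12.
Step 2: middle(17) has b = 17, reads a = 12 from enclosing.
Step 3: result = 12 + 17 = 29

The answer is 29.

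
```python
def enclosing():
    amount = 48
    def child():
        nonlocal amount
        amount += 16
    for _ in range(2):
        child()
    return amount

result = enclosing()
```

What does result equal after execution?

Step 1: amount = 48.
Step 2: child() is called 2 times in a loop, each adding 16 via nonlocal.
Step 3: amount = 48 + 16 * 2 = 80

The answer is 80.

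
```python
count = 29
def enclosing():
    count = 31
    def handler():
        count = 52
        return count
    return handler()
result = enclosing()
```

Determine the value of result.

Step 1: Three scopes define count: global (29), enclosing (31), handler (52).
Step 2: handler() has its own local count = 52, which shadows both enclosing and global.
Step 3: result = 52 (local wins in LEGB)

The answer is 52.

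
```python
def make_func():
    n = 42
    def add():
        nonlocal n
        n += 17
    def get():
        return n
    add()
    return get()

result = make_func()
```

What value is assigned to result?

Step 1: n = 42. add() modifies it via nonlocal, get() reads it.
Step 2: add() makes n = 42 + 17 = 59.
Step 3: get() returns 59. result = 59

The answer is 59.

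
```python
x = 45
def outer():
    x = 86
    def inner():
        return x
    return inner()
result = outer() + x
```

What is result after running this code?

Step 1: Global x = 45. outer() shadows with x = 86.
Step 2: inner() returns enclosing x = 86. outer() = 86.
Step 3: result = 86 + global x (45) = 131

The answer is 131.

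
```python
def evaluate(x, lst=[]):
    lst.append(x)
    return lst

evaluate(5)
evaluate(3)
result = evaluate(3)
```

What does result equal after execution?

Step 1: Mutable default argument gotcha! The list [] is created once.
Step 2: Each call appends to the SAME list: [5], [5, 3], [5, 3, 3].
Step 3: result = [5, 3, 3]

The answer is [5, 3, 3].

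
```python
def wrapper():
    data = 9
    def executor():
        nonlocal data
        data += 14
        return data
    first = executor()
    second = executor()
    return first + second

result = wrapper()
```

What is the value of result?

Step 1: data starts at 9.
Step 2: First call: data = 9 + 14 = 23, returns 23.
Step 3: Second call: data = 23 + 14 = 37, returns 37.
Step 4: result = 23 + 37 = 60

The answer is 60.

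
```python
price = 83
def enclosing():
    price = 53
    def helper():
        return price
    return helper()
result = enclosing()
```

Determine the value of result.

Step 1: price = 83 globally, but enclosing() defines price = 53 locally.
Step 2: helper() looks up price. Not in local scope, so checks enclosing scope (enclosing) and finds price = 53.
Step 3: result = 53

The answer is 53.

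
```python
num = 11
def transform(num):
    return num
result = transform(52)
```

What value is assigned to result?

Step 1: Global num = 11.
Step 2: transform(52) takes parameter num = 52, which shadows the global.
Step 3: result = 52

The answer is 52.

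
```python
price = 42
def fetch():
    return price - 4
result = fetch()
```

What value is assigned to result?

Step 1: price = 42 is defined globally.
Step 2: fetch() looks up price from global scope = 42, then computes 42 - 4 = 38.
Step 3: result = 38

The answer is 38.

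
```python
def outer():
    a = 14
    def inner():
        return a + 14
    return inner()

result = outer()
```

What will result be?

Step 1: outer() defines a = 14.
Step 2: inner() reads a = 14 from enclosing scope, returns 14 + 14 = 28.
Step 3: result = 28

The answer is 28.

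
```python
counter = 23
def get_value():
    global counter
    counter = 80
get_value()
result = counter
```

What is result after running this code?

Step 1: counter = 23 globally.
Step 2: get_value() declares global counter and sets it to 80.
Step 3: After get_value(), global counter = 80. result = 80

The answer is 80.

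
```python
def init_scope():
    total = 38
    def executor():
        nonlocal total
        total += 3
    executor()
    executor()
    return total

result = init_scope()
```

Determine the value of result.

Step 1: total starts at 38.
Step 2: executor() is called 2 times, each adding 3.
Step 3: total = 38 + 3 * 2 = 44

The answer is 44.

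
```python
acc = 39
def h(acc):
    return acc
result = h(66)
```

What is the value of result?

Step 1: Global acc = 39.
Step 2: h(66) takes parameter acc = 66, which shadows the global.
Step 3: result = 66

The answer is 66.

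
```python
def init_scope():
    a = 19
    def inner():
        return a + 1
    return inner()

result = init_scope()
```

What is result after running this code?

Step 1: init_scope() defines a = 19.
Step 2: inner() reads a = 19 from enclosing scope, returns 19 + 1 = 20.
Step 3: result = 20

The answer is 20.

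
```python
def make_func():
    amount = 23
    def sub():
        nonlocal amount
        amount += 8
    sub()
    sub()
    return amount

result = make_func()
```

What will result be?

Step 1: amount starts at 23.
Step 2: sub() is called 2 times, each adding 8.
Step 3: amount = 23 + 8 * 2 = 39

The answer is 39.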